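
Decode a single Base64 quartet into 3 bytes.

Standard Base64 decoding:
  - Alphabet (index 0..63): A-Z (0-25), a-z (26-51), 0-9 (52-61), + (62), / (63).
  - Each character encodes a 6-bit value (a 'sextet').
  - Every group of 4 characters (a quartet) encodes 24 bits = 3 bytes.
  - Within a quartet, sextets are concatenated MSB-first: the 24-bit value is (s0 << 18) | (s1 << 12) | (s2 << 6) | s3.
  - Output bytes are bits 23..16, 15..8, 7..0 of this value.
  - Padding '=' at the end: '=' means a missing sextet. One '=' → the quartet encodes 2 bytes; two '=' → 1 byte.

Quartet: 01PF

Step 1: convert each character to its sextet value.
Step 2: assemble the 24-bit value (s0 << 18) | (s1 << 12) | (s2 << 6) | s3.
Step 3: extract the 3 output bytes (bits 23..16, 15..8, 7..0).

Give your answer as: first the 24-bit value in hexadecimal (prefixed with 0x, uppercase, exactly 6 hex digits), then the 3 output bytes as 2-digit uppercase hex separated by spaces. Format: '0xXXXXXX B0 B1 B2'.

Answer: 0xD353C5 D3 53 C5

Derivation:
Sextets: 0=52, 1=53, P=15, F=5
24-bit: (52<<18) | (53<<12) | (15<<6) | 5
      = 0xD00000 | 0x035000 | 0x0003C0 | 0x000005
      = 0xD353C5
Bytes: (v>>16)&0xFF=D3, (v>>8)&0xFF=53, v&0xFF=C5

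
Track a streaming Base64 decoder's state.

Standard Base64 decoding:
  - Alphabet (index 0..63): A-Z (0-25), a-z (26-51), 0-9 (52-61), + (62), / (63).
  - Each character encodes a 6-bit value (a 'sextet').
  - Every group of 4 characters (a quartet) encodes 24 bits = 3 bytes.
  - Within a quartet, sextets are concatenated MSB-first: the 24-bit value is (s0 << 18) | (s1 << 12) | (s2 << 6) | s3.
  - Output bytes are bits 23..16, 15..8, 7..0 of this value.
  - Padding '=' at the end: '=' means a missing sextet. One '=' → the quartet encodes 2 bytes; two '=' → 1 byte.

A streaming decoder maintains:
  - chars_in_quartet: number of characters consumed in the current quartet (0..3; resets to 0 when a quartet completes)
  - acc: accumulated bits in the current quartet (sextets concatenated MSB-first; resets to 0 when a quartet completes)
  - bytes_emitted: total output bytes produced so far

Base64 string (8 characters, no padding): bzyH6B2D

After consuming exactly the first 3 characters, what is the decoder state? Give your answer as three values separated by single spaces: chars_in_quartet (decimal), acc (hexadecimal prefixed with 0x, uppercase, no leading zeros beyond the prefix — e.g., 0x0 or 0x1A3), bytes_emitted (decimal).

After char 0 ('b'=27): chars_in_quartet=1 acc=0x1B bytes_emitted=0
After char 1 ('z'=51): chars_in_quartet=2 acc=0x6F3 bytes_emitted=0
After char 2 ('y'=50): chars_in_quartet=3 acc=0x1BCF2 bytes_emitted=0

Answer: 3 0x1BCF2 0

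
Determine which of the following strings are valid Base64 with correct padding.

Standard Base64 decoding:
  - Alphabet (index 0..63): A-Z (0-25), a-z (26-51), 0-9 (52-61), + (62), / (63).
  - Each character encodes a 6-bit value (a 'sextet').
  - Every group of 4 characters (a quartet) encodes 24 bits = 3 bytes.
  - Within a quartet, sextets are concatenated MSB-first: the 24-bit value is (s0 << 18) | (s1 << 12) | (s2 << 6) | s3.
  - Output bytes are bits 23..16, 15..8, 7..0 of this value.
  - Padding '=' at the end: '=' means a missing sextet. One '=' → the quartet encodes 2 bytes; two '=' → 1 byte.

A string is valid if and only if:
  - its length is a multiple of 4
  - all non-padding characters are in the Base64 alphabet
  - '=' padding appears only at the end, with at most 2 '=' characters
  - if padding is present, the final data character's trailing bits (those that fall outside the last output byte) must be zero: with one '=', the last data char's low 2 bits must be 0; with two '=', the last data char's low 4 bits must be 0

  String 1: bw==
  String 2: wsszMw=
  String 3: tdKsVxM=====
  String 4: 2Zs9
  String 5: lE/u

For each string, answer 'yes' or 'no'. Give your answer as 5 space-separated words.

String 1: 'bw==' → valid
String 2: 'wsszMw=' → invalid (len=7 not mult of 4)
String 3: 'tdKsVxM=====' → invalid (5 pad chars (max 2))
String 4: '2Zs9' → valid
String 5: 'lE/u' → valid

Answer: yes no no yes yes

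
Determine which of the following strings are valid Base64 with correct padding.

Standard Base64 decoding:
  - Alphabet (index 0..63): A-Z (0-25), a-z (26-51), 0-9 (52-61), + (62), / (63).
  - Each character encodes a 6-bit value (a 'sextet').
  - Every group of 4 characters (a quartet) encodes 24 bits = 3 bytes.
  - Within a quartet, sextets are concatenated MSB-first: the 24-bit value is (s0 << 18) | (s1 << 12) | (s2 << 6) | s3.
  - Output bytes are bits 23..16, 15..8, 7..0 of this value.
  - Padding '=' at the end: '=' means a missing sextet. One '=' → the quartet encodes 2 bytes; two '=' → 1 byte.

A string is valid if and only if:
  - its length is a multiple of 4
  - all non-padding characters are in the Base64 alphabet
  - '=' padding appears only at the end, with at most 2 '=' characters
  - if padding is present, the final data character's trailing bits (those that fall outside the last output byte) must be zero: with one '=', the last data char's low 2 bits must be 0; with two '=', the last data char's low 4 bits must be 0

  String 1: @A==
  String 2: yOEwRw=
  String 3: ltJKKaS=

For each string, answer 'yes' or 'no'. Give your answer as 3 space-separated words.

String 1: '@A==' → invalid (bad char(s): ['@'])
String 2: 'yOEwRw=' → invalid (len=7 not mult of 4)
String 3: 'ltJKKaS=' → invalid (bad trailing bits)

Answer: no no no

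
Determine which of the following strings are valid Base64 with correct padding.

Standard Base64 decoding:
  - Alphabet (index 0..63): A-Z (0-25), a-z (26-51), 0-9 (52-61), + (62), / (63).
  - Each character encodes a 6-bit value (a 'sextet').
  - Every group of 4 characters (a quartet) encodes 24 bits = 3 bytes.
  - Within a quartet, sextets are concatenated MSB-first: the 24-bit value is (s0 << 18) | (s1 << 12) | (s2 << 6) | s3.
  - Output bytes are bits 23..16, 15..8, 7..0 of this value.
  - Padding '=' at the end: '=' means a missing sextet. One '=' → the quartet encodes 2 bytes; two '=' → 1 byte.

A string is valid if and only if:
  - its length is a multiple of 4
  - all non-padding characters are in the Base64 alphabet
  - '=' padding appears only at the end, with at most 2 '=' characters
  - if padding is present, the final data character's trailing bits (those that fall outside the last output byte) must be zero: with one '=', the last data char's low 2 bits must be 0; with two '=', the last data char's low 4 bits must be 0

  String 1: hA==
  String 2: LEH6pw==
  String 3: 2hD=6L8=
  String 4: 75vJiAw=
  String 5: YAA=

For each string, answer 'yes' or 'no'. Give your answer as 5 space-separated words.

String 1: 'hA==' → valid
String 2: 'LEH6pw==' → valid
String 3: '2hD=6L8=' → invalid (bad char(s): ['=']; '=' in middle)
String 4: '75vJiAw=' → valid
String 5: 'YAA=' → valid

Answer: yes yes no yes yes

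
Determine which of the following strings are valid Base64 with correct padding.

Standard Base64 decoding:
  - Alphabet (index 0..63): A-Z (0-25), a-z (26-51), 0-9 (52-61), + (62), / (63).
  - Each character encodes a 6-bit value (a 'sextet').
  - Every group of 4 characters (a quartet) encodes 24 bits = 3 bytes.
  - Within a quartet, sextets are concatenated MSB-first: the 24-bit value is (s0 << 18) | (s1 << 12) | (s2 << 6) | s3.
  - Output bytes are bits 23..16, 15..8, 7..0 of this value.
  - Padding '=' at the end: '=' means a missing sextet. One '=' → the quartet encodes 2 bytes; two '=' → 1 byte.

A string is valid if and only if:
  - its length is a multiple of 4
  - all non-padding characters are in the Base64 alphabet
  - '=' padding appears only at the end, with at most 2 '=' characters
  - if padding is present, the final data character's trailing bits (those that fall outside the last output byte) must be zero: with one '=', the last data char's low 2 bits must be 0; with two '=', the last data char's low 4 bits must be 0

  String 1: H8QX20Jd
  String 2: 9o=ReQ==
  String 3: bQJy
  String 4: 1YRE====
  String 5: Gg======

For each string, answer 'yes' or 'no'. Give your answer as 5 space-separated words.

Answer: yes no yes no no

Derivation:
String 1: 'H8QX20Jd' → valid
String 2: '9o=ReQ==' → invalid (bad char(s): ['=']; '=' in middle)
String 3: 'bQJy' → valid
String 4: '1YRE====' → invalid (4 pad chars (max 2))
String 5: 'Gg======' → invalid (6 pad chars (max 2))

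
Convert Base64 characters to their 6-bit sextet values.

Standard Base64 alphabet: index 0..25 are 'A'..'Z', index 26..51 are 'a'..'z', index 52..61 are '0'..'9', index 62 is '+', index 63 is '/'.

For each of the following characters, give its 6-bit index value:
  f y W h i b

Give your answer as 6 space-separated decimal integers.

'f': a..z range, 26 + ord('f') − ord('a') = 31
'y': a..z range, 26 + ord('y') − ord('a') = 50
'W': A..Z range, ord('W') − ord('A') = 22
'h': a..z range, 26 + ord('h') − ord('a') = 33
'i': a..z range, 26 + ord('i') − ord('a') = 34
'b': a..z range, 26 + ord('b') − ord('a') = 27

Answer: 31 50 22 33 34 27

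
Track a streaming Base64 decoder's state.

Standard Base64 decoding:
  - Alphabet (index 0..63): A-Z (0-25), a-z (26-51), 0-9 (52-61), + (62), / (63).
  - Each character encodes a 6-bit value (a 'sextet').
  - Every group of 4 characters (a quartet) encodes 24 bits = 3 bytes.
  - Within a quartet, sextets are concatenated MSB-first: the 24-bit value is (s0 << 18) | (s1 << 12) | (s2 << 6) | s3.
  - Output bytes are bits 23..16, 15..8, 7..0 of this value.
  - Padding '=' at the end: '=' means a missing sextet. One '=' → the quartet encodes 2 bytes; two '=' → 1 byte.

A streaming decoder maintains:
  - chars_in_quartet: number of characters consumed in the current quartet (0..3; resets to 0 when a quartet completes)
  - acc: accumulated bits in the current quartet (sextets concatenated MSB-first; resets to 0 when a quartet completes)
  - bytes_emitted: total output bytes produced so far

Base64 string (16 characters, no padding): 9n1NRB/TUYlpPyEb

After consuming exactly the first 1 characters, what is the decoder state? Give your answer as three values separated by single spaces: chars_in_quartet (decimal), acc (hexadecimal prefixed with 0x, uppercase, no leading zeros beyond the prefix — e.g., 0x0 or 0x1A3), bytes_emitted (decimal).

After char 0 ('9'=61): chars_in_quartet=1 acc=0x3D bytes_emitted=0

Answer: 1 0x3D 0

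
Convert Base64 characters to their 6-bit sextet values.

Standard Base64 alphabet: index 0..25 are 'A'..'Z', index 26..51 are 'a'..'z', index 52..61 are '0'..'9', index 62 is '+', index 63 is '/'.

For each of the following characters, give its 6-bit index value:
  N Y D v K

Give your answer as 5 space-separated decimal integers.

Answer: 13 24 3 47 10

Derivation:
'N': A..Z range, ord('N') − ord('A') = 13
'Y': A..Z range, ord('Y') − ord('A') = 24
'D': A..Z range, ord('D') − ord('A') = 3
'v': a..z range, 26 + ord('v') − ord('a') = 47
'K': A..Z range, ord('K') − ord('A') = 10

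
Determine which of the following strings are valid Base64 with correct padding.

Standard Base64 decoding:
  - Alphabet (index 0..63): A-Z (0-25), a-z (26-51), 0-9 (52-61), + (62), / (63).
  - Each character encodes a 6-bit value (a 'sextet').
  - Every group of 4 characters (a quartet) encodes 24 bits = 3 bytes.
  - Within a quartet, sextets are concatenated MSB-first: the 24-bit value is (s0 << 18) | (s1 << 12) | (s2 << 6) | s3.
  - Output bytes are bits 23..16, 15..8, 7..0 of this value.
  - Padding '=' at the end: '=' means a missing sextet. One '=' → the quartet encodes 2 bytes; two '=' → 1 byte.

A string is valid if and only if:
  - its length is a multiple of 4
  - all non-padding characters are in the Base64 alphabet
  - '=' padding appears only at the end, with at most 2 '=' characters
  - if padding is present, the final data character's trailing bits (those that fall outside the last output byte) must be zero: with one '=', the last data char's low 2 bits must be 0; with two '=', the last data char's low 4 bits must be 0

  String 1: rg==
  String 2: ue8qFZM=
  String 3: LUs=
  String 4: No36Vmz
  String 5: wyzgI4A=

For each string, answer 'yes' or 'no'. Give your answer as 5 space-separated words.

Answer: yes yes yes no yes

Derivation:
String 1: 'rg==' → valid
String 2: 'ue8qFZM=' → valid
String 3: 'LUs=' → valid
String 4: 'No36Vmz' → invalid (len=7 not mult of 4)
String 5: 'wyzgI4A=' → valid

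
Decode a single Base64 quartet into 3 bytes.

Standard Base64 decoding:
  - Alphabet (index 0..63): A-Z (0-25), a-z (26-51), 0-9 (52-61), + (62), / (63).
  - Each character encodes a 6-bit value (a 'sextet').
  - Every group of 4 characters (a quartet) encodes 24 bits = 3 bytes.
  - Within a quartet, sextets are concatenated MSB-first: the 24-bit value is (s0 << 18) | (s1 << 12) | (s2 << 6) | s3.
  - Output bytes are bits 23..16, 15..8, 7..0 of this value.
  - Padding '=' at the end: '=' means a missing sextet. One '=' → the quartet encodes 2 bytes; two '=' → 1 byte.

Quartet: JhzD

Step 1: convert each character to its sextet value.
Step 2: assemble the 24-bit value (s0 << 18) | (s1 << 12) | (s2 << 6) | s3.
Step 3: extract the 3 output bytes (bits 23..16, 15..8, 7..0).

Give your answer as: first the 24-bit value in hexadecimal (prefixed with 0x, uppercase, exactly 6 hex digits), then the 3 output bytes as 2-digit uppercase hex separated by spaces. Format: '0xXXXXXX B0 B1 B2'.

Answer: 0x261CC3 26 1C C3

Derivation:
Sextets: J=9, h=33, z=51, D=3
24-bit: (9<<18) | (33<<12) | (51<<6) | 3
      = 0x240000 | 0x021000 | 0x000CC0 | 0x000003
      = 0x261CC3
Bytes: (v>>16)&0xFF=26, (v>>8)&0xFF=1C, v&0xFF=C3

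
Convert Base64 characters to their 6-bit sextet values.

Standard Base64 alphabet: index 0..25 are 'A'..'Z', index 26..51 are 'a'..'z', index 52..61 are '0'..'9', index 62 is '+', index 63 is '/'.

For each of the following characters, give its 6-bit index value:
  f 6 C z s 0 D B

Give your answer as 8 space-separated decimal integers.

'f': a..z range, 26 + ord('f') − ord('a') = 31
'6': 0..9 range, 52 + ord('6') − ord('0') = 58
'C': A..Z range, ord('C') − ord('A') = 2
'z': a..z range, 26 + ord('z') − ord('a') = 51
's': a..z range, 26 + ord('s') − ord('a') = 44
'0': 0..9 range, 52 + ord('0') − ord('0') = 52
'D': A..Z range, ord('D') − ord('A') = 3
'B': A..Z range, ord('B') − ord('A') = 1

Answer: 31 58 2 51 44 52 3 1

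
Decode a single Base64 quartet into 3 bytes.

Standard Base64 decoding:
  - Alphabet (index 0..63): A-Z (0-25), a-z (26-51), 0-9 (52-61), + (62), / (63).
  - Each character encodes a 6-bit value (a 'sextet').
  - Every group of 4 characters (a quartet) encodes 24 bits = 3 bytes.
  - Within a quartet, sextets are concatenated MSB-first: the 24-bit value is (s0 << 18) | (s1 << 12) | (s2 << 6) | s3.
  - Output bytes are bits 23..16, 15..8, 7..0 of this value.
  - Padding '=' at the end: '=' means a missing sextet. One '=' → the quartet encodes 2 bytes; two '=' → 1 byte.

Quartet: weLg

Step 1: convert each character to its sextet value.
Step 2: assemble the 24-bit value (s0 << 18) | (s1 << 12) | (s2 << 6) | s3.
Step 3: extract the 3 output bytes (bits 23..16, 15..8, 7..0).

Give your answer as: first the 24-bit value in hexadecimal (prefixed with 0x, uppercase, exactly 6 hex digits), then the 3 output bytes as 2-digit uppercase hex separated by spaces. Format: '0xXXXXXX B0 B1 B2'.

Answer: 0xC1E2E0 C1 E2 E0

Derivation:
Sextets: w=48, e=30, L=11, g=32
24-bit: (48<<18) | (30<<12) | (11<<6) | 32
      = 0xC00000 | 0x01E000 | 0x0002C0 | 0x000020
      = 0xC1E2E0
Bytes: (v>>16)&0xFF=C1, (v>>8)&0xFF=E2, v&0xFF=E0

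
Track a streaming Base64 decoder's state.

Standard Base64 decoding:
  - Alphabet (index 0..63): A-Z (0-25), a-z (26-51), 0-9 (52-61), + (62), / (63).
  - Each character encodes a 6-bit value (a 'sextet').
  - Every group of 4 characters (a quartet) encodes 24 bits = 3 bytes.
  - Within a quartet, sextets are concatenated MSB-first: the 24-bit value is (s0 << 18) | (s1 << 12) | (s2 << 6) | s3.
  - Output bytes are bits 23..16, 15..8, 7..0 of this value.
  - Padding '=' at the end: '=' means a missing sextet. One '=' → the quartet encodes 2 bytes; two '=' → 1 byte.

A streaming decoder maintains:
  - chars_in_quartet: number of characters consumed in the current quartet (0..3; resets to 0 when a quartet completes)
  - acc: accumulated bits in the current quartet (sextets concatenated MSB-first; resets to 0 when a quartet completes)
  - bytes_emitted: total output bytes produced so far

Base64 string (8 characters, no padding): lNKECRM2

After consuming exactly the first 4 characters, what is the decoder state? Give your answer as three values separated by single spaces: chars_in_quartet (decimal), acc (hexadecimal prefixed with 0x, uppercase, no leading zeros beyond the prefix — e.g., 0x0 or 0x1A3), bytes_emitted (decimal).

After char 0 ('l'=37): chars_in_quartet=1 acc=0x25 bytes_emitted=0
After char 1 ('N'=13): chars_in_quartet=2 acc=0x94D bytes_emitted=0
After char 2 ('K'=10): chars_in_quartet=3 acc=0x2534A bytes_emitted=0
After char 3 ('E'=4): chars_in_quartet=4 acc=0x94D284 -> emit 94 D2 84, reset; bytes_emitted=3

Answer: 0 0x0 3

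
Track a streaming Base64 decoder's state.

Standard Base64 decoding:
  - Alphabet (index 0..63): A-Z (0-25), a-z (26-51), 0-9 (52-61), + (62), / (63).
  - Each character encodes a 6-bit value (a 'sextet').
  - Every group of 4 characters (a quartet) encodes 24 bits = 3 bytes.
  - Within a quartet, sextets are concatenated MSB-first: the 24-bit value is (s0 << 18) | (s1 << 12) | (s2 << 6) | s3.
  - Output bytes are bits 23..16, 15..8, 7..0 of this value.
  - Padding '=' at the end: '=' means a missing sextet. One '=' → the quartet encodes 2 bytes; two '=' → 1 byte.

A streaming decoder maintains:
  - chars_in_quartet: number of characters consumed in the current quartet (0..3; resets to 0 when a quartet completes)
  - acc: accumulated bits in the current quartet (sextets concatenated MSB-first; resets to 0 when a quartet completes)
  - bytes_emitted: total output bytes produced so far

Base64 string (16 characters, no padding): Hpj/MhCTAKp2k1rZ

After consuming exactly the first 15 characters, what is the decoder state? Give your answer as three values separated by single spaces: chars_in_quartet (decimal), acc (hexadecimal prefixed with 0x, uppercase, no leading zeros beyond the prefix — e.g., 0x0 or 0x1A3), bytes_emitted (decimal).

Answer: 3 0x24D6B 9

Derivation:
After char 0 ('H'=7): chars_in_quartet=1 acc=0x7 bytes_emitted=0
After char 1 ('p'=41): chars_in_quartet=2 acc=0x1E9 bytes_emitted=0
After char 2 ('j'=35): chars_in_quartet=3 acc=0x7A63 bytes_emitted=0
After char 3 ('/'=63): chars_in_quartet=4 acc=0x1E98FF -> emit 1E 98 FF, reset; bytes_emitted=3
After char 4 ('M'=12): chars_in_quartet=1 acc=0xC bytes_emitted=3
After char 5 ('h'=33): chars_in_quartet=2 acc=0x321 bytes_emitted=3
After char 6 ('C'=2): chars_in_quartet=3 acc=0xC842 bytes_emitted=3
After char 7 ('T'=19): chars_in_quartet=4 acc=0x321093 -> emit 32 10 93, reset; bytes_emitted=6
After char 8 ('A'=0): chars_in_quartet=1 acc=0x0 bytes_emitted=6
After char 9 ('K'=10): chars_in_quartet=2 acc=0xA bytes_emitted=6
After char 10 ('p'=41): chars_in_quartet=3 acc=0x2A9 bytes_emitted=6
After char 11 ('2'=54): chars_in_quartet=4 acc=0xAA76 -> emit 00 AA 76, reset; bytes_emitted=9
After char 12 ('k'=36): chars_in_quartet=1 acc=0x24 bytes_emitted=9
After char 13 ('1'=53): chars_in_quartet=2 acc=0x935 bytes_emitted=9
After char 14 ('r'=43): chars_in_quartet=3 acc=0x24D6B bytes_emitted=9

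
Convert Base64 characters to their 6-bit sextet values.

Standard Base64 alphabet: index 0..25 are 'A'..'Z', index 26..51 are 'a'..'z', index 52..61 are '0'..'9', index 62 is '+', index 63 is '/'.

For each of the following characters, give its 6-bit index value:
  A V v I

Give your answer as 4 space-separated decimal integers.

Answer: 0 21 47 8

Derivation:
'A': A..Z range, ord('A') − ord('A') = 0
'V': A..Z range, ord('V') − ord('A') = 21
'v': a..z range, 26 + ord('v') − ord('a') = 47
'I': A..Z range, ord('I') − ord('A') = 8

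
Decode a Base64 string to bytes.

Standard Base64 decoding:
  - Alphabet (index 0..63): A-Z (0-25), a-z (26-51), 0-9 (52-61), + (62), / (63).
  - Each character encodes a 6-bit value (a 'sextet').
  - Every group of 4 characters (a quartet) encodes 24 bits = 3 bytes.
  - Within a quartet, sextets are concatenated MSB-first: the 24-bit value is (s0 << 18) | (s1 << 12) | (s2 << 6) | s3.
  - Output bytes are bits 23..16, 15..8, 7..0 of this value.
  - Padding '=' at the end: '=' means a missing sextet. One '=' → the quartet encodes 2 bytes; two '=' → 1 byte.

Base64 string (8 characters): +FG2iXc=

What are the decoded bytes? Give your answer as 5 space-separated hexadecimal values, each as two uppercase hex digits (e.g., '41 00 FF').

Answer: F8 51 B6 89 77

Derivation:
After char 0 ('+'=62): chars_in_quartet=1 acc=0x3E bytes_emitted=0
After char 1 ('F'=5): chars_in_quartet=2 acc=0xF85 bytes_emitted=0
After char 2 ('G'=6): chars_in_quartet=3 acc=0x3E146 bytes_emitted=0
After char 3 ('2'=54): chars_in_quartet=4 acc=0xF851B6 -> emit F8 51 B6, reset; bytes_emitted=3
After char 4 ('i'=34): chars_in_quartet=1 acc=0x22 bytes_emitted=3
After char 5 ('X'=23): chars_in_quartet=2 acc=0x897 bytes_emitted=3
After char 6 ('c'=28): chars_in_quartet=3 acc=0x225DC bytes_emitted=3
Padding '=': partial quartet acc=0x225DC -> emit 89 77; bytes_emitted=5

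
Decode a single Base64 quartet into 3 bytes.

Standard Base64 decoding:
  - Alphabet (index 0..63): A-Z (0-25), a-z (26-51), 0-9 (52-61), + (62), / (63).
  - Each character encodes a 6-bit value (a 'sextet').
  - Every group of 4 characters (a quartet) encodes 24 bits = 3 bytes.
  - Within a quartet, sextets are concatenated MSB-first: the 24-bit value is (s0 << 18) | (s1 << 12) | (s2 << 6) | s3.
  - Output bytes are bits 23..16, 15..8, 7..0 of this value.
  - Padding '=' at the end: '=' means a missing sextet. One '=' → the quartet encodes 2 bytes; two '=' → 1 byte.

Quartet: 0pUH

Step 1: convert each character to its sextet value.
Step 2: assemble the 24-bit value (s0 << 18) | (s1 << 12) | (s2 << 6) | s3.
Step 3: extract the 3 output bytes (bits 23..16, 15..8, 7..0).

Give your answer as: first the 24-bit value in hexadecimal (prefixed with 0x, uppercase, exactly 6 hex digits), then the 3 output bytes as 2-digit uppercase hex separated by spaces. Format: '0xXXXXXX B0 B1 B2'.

Answer: 0xD29507 D2 95 07

Derivation:
Sextets: 0=52, p=41, U=20, H=7
24-bit: (52<<18) | (41<<12) | (20<<6) | 7
      = 0xD00000 | 0x029000 | 0x000500 | 0x000007
      = 0xD29507
Bytes: (v>>16)&0xFF=D2, (v>>8)&0xFF=95, v&0xFF=07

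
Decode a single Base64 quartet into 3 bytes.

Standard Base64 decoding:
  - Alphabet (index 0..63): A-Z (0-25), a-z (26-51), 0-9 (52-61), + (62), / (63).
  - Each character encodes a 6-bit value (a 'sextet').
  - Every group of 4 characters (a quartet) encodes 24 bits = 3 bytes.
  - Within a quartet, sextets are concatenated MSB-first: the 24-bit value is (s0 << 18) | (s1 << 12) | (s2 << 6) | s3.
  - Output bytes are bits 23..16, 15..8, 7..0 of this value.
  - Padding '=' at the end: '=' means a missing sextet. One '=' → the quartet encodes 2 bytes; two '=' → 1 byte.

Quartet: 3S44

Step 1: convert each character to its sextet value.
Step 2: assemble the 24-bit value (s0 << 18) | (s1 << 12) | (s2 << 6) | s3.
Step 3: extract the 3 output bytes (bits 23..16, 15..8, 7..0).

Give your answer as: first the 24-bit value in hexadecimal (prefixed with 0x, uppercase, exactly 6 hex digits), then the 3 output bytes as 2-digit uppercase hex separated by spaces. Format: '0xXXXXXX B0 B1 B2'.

Sextets: 3=55, S=18, 4=56, 4=56
24-bit: (55<<18) | (18<<12) | (56<<6) | 56
      = 0xDC0000 | 0x012000 | 0x000E00 | 0x000038
      = 0xDD2E38
Bytes: (v>>16)&0xFF=DD, (v>>8)&0xFF=2E, v&0xFF=38

Answer: 0xDD2E38 DD 2E 38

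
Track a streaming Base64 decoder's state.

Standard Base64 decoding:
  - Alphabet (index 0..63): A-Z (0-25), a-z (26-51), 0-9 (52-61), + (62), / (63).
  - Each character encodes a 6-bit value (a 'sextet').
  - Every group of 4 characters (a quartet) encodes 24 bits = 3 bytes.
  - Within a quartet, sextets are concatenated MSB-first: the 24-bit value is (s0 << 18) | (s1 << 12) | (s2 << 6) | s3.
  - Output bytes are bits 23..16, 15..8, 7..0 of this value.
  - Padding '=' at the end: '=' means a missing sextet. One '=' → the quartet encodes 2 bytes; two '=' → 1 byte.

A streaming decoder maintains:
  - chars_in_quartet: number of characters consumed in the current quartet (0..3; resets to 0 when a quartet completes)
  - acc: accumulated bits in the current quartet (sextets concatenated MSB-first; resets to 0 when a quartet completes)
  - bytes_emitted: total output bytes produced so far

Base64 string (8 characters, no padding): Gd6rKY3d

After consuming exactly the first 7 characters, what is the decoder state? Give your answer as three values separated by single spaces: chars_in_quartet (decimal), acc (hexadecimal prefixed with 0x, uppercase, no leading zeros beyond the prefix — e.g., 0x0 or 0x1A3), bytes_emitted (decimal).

Answer: 3 0xA637 3

Derivation:
After char 0 ('G'=6): chars_in_quartet=1 acc=0x6 bytes_emitted=0
After char 1 ('d'=29): chars_in_quartet=2 acc=0x19D bytes_emitted=0
After char 2 ('6'=58): chars_in_quartet=3 acc=0x677A bytes_emitted=0
After char 3 ('r'=43): chars_in_quartet=4 acc=0x19DEAB -> emit 19 DE AB, reset; bytes_emitted=3
After char 4 ('K'=10): chars_in_quartet=1 acc=0xA bytes_emitted=3
After char 5 ('Y'=24): chars_in_quartet=2 acc=0x298 bytes_emitted=3
After char 6 ('3'=55): chars_in_quartet=3 acc=0xA637 bytes_emitted=3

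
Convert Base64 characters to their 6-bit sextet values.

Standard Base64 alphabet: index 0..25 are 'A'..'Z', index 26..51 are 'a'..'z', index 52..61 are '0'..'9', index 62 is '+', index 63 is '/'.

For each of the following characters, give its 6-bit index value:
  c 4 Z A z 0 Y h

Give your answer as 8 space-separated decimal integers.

Answer: 28 56 25 0 51 52 24 33

Derivation:
'c': a..z range, 26 + ord('c') − ord('a') = 28
'4': 0..9 range, 52 + ord('4') − ord('0') = 56
'Z': A..Z range, ord('Z') − ord('A') = 25
'A': A..Z range, ord('A') − ord('A') = 0
'z': a..z range, 26 + ord('z') − ord('a') = 51
'0': 0..9 range, 52 + ord('0') − ord('0') = 52
'Y': A..Z range, ord('Y') − ord('A') = 24
'h': a..z range, 26 + ord('h') − ord('a') = 33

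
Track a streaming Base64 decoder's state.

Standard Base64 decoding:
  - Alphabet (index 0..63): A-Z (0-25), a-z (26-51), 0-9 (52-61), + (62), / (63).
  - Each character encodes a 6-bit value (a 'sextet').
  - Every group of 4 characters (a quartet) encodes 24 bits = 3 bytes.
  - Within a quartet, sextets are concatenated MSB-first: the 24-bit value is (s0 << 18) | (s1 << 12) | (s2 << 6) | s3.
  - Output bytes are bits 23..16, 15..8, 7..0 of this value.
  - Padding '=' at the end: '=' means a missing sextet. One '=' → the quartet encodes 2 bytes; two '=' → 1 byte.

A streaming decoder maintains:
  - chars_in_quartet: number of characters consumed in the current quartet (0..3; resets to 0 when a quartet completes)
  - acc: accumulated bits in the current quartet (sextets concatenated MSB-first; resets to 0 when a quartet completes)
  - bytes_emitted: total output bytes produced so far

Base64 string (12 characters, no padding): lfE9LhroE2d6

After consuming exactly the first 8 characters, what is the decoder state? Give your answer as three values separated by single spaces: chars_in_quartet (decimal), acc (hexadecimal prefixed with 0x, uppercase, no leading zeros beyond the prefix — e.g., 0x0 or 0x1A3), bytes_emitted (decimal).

Answer: 0 0x0 6

Derivation:
After char 0 ('l'=37): chars_in_quartet=1 acc=0x25 bytes_emitted=0
After char 1 ('f'=31): chars_in_quartet=2 acc=0x95F bytes_emitted=0
After char 2 ('E'=4): chars_in_quartet=3 acc=0x257C4 bytes_emitted=0
After char 3 ('9'=61): chars_in_quartet=4 acc=0x95F13D -> emit 95 F1 3D, reset; bytes_emitted=3
After char 4 ('L'=11): chars_in_quartet=1 acc=0xB bytes_emitted=3
After char 5 ('h'=33): chars_in_quartet=2 acc=0x2E1 bytes_emitted=3
After char 6 ('r'=43): chars_in_quartet=3 acc=0xB86B bytes_emitted=3
After char 7 ('o'=40): chars_in_quartet=4 acc=0x2E1AE8 -> emit 2E 1A E8, reset; bytes_emitted=6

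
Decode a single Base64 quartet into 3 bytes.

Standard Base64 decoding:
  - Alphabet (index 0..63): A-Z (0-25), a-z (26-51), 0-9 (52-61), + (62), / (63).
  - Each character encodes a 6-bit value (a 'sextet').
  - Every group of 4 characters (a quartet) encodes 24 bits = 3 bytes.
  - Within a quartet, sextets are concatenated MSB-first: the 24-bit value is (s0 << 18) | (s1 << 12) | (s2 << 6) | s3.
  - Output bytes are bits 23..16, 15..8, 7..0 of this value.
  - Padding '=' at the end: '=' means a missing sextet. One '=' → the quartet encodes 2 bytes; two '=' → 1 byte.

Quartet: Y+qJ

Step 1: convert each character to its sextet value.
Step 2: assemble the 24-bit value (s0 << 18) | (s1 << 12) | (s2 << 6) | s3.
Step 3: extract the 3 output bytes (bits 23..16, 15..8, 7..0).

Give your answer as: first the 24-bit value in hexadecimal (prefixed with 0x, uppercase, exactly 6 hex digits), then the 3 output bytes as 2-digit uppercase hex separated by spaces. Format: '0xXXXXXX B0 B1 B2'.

Sextets: Y=24, +=62, q=42, J=9
24-bit: (24<<18) | (62<<12) | (42<<6) | 9
      = 0x600000 | 0x03E000 | 0x000A80 | 0x000009
      = 0x63EA89
Bytes: (v>>16)&0xFF=63, (v>>8)&0xFF=EA, v&0xFF=89

Answer: 0x63EA89 63 EA 89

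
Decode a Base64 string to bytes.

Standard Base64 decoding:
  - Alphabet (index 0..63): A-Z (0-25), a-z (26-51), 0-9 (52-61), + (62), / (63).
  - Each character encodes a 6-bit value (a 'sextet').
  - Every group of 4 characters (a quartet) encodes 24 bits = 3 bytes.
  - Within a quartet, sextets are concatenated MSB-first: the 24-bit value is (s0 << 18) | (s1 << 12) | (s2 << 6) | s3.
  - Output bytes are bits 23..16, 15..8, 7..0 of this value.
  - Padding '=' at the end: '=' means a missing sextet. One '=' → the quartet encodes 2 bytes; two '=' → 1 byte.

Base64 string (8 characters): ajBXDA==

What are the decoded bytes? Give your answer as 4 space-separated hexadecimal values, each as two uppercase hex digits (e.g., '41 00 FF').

After char 0 ('a'=26): chars_in_quartet=1 acc=0x1A bytes_emitted=0
After char 1 ('j'=35): chars_in_quartet=2 acc=0x6A3 bytes_emitted=0
After char 2 ('B'=1): chars_in_quartet=3 acc=0x1A8C1 bytes_emitted=0
After char 3 ('X'=23): chars_in_quartet=4 acc=0x6A3057 -> emit 6A 30 57, reset; bytes_emitted=3
After char 4 ('D'=3): chars_in_quartet=1 acc=0x3 bytes_emitted=3
After char 5 ('A'=0): chars_in_quartet=2 acc=0xC0 bytes_emitted=3
Padding '==': partial quartet acc=0xC0 -> emit 0C; bytes_emitted=4

Answer: 6A 30 57 0C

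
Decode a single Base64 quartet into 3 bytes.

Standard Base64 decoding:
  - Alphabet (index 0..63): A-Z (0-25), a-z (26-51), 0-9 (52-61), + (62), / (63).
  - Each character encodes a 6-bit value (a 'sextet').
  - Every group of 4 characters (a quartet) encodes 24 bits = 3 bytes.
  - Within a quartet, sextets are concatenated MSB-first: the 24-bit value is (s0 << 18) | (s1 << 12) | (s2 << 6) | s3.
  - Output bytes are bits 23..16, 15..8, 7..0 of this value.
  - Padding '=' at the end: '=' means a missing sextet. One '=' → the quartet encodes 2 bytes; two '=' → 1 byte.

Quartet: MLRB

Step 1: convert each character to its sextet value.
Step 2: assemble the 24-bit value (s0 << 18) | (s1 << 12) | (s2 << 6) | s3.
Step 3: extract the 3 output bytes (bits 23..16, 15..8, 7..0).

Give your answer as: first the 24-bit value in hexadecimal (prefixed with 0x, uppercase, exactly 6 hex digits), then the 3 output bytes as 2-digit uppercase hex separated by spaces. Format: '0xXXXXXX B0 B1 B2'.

Answer: 0x30B441 30 B4 41

Derivation:
Sextets: M=12, L=11, R=17, B=1
24-bit: (12<<18) | (11<<12) | (17<<6) | 1
      = 0x300000 | 0x00B000 | 0x000440 | 0x000001
      = 0x30B441
Bytes: (v>>16)&0xFF=30, (v>>8)&0xFF=B4, v&0xFF=41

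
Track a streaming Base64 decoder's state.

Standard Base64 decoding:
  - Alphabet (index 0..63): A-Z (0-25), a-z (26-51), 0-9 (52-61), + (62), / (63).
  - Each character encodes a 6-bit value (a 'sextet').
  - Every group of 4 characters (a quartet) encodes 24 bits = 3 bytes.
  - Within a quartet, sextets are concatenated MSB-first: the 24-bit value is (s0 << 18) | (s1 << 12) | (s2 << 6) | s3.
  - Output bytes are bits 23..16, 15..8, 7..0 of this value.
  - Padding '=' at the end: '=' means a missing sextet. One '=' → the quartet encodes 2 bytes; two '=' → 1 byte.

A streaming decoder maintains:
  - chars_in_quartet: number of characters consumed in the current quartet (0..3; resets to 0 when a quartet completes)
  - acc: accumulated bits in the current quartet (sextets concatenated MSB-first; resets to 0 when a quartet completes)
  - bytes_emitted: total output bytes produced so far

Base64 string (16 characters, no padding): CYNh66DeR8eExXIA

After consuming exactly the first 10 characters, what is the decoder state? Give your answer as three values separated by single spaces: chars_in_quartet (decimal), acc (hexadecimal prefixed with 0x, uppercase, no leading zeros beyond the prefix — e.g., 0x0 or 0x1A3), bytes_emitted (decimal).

After char 0 ('C'=2): chars_in_quartet=1 acc=0x2 bytes_emitted=0
After char 1 ('Y'=24): chars_in_quartet=2 acc=0x98 bytes_emitted=0
After char 2 ('N'=13): chars_in_quartet=3 acc=0x260D bytes_emitted=0
After char 3 ('h'=33): chars_in_quartet=4 acc=0x98361 -> emit 09 83 61, reset; bytes_emitted=3
After char 4 ('6'=58): chars_in_quartet=1 acc=0x3A bytes_emitted=3
After char 5 ('6'=58): chars_in_quartet=2 acc=0xEBA bytes_emitted=3
After char 6 ('D'=3): chars_in_quartet=3 acc=0x3AE83 bytes_emitted=3
After char 7 ('e'=30): chars_in_quartet=4 acc=0xEBA0DE -> emit EB A0 DE, reset; bytes_emitted=6
After char 8 ('R'=17): chars_in_quartet=1 acc=0x11 bytes_emitted=6
After char 9 ('8'=60): chars_in_quartet=2 acc=0x47C bytes_emitted=6

Answer: 2 0x47C 6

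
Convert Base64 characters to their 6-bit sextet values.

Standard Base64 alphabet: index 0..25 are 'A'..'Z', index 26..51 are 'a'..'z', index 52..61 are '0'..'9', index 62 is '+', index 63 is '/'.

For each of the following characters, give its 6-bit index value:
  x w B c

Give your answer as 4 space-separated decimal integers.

Answer: 49 48 1 28

Derivation:
'x': a..z range, 26 + ord('x') − ord('a') = 49
'w': a..z range, 26 + ord('w') − ord('a') = 48
'B': A..Z range, ord('B') − ord('A') = 1
'c': a..z range, 26 + ord('c') − ord('a') = 28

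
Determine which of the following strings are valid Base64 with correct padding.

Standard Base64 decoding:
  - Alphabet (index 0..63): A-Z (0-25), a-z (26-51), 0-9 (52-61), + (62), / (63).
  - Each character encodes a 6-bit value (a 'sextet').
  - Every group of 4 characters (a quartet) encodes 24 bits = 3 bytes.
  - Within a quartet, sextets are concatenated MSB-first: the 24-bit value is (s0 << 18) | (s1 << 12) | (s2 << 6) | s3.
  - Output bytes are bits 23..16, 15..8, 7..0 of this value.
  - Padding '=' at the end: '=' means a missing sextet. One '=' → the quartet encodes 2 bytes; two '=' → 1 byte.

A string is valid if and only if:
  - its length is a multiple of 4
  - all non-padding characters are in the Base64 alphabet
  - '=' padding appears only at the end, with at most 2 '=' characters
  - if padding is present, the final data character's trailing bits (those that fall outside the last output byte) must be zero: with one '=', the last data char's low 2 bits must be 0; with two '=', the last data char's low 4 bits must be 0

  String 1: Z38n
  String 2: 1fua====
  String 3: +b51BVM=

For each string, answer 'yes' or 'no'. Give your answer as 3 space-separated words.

String 1: 'Z38n' → valid
String 2: '1fua====' → invalid (4 pad chars (max 2))
String 3: '+b51BVM=' → valid

Answer: yes no yes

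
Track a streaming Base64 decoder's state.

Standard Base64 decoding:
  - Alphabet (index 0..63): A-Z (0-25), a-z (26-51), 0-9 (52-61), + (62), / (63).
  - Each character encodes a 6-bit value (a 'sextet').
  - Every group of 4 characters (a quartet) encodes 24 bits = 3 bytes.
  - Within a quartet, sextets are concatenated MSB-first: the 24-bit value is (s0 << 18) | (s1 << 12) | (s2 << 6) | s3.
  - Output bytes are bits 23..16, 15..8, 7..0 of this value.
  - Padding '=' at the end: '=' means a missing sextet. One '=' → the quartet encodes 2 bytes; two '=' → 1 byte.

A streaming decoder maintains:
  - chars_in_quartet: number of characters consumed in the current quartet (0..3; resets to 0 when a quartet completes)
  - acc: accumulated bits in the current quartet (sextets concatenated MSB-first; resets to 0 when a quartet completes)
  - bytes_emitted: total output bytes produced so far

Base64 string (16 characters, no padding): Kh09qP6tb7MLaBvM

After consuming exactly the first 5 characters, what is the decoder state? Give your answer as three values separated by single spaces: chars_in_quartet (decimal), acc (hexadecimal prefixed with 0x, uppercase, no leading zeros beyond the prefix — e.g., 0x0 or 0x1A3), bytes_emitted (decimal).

After char 0 ('K'=10): chars_in_quartet=1 acc=0xA bytes_emitted=0
After char 1 ('h'=33): chars_in_quartet=2 acc=0x2A1 bytes_emitted=0
After char 2 ('0'=52): chars_in_quartet=3 acc=0xA874 bytes_emitted=0
After char 3 ('9'=61): chars_in_quartet=4 acc=0x2A1D3D -> emit 2A 1D 3D, reset; bytes_emitted=3
After char 4 ('q'=42): chars_in_quartet=1 acc=0x2A bytes_emitted=3

Answer: 1 0x2A 3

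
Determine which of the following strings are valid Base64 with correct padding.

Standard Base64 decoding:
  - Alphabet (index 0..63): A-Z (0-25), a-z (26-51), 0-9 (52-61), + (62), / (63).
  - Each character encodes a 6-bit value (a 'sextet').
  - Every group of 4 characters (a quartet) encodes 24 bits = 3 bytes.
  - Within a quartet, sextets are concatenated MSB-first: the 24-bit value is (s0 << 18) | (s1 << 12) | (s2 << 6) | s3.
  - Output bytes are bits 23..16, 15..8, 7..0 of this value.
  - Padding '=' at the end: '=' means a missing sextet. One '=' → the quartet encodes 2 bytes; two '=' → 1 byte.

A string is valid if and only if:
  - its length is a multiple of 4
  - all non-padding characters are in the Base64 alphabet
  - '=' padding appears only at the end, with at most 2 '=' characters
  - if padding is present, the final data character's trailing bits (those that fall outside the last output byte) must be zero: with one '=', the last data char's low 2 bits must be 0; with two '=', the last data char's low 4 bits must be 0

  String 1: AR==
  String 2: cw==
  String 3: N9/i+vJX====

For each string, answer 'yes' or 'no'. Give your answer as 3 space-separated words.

String 1: 'AR==' → invalid (bad trailing bits)
String 2: 'cw==' → valid
String 3: 'N9/i+vJX====' → invalid (4 pad chars (max 2))

Answer: no yes no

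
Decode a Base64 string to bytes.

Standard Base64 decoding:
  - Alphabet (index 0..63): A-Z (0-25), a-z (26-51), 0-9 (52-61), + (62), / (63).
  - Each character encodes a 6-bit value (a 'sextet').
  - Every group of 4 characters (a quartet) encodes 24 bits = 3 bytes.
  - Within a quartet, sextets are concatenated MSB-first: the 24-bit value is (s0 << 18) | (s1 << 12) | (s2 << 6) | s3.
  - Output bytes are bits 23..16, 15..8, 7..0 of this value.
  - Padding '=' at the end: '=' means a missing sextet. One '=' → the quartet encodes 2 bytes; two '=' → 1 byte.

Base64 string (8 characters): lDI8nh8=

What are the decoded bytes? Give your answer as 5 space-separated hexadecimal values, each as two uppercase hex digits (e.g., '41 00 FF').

After char 0 ('l'=37): chars_in_quartet=1 acc=0x25 bytes_emitted=0
After char 1 ('D'=3): chars_in_quartet=2 acc=0x943 bytes_emitted=0
After char 2 ('I'=8): chars_in_quartet=3 acc=0x250C8 bytes_emitted=0
After char 3 ('8'=60): chars_in_quartet=4 acc=0x94323C -> emit 94 32 3C, reset; bytes_emitted=3
After char 4 ('n'=39): chars_in_quartet=1 acc=0x27 bytes_emitted=3
After char 5 ('h'=33): chars_in_quartet=2 acc=0x9E1 bytes_emitted=3
After char 6 ('8'=60): chars_in_quartet=3 acc=0x2787C bytes_emitted=3
Padding '=': partial quartet acc=0x2787C -> emit 9E 1F; bytes_emitted=5

Answer: 94 32 3C 9E 1F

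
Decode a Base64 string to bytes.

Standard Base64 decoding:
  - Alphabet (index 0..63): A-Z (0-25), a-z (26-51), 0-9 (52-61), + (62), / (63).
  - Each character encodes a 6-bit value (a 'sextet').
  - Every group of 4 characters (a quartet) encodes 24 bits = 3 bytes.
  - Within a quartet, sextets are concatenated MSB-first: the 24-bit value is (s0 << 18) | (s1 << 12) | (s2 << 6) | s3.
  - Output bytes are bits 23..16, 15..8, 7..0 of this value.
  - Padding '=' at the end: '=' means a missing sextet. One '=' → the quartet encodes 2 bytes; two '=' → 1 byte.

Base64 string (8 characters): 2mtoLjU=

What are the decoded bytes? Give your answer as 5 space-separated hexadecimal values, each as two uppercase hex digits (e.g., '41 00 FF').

After char 0 ('2'=54): chars_in_quartet=1 acc=0x36 bytes_emitted=0
After char 1 ('m'=38): chars_in_quartet=2 acc=0xDA6 bytes_emitted=0
After char 2 ('t'=45): chars_in_quartet=3 acc=0x369AD bytes_emitted=0
After char 3 ('o'=40): chars_in_quartet=4 acc=0xDA6B68 -> emit DA 6B 68, reset; bytes_emitted=3
After char 4 ('L'=11): chars_in_quartet=1 acc=0xB bytes_emitted=3
After char 5 ('j'=35): chars_in_quartet=2 acc=0x2E3 bytes_emitted=3
After char 6 ('U'=20): chars_in_quartet=3 acc=0xB8D4 bytes_emitted=3
Padding '=': partial quartet acc=0xB8D4 -> emit 2E 35; bytes_emitted=5

Answer: DA 6B 68 2E 35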